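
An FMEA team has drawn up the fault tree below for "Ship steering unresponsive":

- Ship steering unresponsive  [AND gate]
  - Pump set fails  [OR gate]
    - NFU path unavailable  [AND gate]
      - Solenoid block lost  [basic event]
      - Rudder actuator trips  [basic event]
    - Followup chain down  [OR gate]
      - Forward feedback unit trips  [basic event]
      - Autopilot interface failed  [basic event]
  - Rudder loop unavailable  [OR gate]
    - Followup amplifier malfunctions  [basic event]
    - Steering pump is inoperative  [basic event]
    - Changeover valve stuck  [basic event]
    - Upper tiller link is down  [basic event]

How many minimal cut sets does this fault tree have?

NFU path unavailable [AND]: one cut set from each child combined → 1 × 1 = 1 cut set(s).
Followup chain down [OR]: union of children's cut sets → 2 cut set(s).
Pump set fails [OR]: union of children's cut sets → 3 cut set(s).
Rudder loop unavailable [OR]: union of children's cut sets → 4 cut set(s).
Ship steering unresponsive [AND]: one cut set from each child combined → 3 × 4 = 12 cut set(s).

12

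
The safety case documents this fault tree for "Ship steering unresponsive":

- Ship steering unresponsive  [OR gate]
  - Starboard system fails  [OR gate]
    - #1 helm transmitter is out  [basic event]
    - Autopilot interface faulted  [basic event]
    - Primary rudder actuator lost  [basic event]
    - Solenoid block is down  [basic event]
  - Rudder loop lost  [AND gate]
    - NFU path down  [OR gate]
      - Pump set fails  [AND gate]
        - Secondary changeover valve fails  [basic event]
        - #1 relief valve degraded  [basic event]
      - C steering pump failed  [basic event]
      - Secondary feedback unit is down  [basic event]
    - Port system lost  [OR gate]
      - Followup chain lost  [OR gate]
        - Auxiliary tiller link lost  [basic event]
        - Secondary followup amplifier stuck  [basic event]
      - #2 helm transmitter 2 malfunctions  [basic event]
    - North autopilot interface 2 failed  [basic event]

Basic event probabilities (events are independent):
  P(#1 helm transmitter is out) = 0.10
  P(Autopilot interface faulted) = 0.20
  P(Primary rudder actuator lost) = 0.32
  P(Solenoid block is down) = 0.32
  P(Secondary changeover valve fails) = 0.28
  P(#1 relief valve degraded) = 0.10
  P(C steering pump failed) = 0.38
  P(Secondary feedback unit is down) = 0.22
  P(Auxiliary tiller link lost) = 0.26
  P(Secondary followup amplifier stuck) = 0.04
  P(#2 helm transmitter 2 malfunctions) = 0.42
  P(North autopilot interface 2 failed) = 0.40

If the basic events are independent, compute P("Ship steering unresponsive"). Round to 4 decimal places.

0.7086

P(Starboard system fails) [OR] = 1 − (1−0.10) × (1−0.20) × (1−0.32) × (1−0.32) = 0.667072
P(Pump set fails) [AND] = 0.28 × 0.10 = 0.028000
P(NFU path down) [OR] = 1 − (1−0.028000) × (1−0.38) × (1−0.22) = 0.529941
P(Followup chain lost) [OR] = 1 − (1−0.26) × (1−0.04) = 0.289600
P(Port system lost) [OR] = 1 − (1−0.289600) × (1−0.42) = 0.587968
P(Rudder loop lost) [AND] = 0.529941 × 0.587968 × 0.40 = 0.124635
P(Ship steering unresponsive) [OR] = 1 − (1−0.667072) × (1−0.124635) = 0.708566
Rounded to 4 decimal places: P(Ship steering unresponsive) ≈ 0.7086.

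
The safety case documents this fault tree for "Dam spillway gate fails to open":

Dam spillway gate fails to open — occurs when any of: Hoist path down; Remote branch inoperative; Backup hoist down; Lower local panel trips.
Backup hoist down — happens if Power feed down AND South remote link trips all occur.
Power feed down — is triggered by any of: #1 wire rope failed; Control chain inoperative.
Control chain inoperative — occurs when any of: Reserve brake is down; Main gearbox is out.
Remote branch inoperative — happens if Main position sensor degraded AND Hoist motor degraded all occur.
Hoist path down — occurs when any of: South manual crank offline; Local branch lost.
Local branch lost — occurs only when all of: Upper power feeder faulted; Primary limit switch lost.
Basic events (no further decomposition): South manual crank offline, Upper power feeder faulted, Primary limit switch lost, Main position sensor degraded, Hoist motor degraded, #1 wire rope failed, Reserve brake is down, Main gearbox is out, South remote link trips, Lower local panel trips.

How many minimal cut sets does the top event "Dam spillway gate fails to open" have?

7

Local branch lost [AND]: one cut set from each child combined → 1 × 1 = 1 cut set(s).
Hoist path down [OR]: union of children's cut sets → 2 cut set(s).
Remote branch inoperative [AND]: one cut set from each child combined → 1 × 1 = 1 cut set(s).
Control chain inoperative [OR]: union of children's cut sets → 2 cut set(s).
Power feed down [OR]: union of children's cut sets → 3 cut set(s).
Backup hoist down [AND]: one cut set from each child combined → 3 × 1 = 3 cut set(s).
Dam spillway gate fails to open [OR]: union of children's cut sets → 7 cut set(s).
Minimal cut sets: {South manual crank offline}; {Primary limit switch lost, Upper power feeder faulted}; {Hoist motor degraded, Main position sensor degraded}; {#1 wire rope failed, South remote link trips}; {Reserve brake is down, South remote link trips}; {Main gearbox is out, South remote link trips}; {Lower local panel trips}.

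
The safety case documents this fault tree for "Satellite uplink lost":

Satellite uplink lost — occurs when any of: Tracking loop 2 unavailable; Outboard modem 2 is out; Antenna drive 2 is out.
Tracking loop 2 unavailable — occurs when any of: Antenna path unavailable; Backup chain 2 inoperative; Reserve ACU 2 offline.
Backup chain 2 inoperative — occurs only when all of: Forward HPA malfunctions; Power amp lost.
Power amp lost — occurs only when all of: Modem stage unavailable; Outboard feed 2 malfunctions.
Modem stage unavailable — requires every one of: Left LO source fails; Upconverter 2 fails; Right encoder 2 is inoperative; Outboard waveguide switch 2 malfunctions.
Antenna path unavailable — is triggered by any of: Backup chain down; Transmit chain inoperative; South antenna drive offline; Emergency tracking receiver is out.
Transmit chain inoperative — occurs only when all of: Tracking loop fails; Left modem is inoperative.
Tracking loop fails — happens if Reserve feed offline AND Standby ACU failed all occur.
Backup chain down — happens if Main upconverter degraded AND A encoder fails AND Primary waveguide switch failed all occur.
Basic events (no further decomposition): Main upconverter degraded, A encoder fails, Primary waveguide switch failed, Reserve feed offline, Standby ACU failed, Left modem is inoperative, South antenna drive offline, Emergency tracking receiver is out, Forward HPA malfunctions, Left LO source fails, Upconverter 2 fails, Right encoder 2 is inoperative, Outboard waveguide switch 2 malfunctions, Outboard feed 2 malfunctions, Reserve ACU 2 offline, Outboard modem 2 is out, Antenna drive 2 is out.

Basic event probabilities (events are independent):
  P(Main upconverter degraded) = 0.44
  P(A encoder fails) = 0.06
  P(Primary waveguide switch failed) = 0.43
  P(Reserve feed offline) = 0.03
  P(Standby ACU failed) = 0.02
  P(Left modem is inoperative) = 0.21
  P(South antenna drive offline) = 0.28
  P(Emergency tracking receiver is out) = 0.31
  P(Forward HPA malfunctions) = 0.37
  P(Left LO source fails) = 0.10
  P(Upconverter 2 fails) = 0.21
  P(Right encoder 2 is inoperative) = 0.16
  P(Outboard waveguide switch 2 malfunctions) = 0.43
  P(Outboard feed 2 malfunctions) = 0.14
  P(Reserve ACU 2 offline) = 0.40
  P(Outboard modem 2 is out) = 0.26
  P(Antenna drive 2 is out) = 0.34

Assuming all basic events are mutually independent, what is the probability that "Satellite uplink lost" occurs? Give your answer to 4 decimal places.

0.8561

P(Backup chain down) [AND] = 0.44 × 0.06 × 0.43 = 0.011352
P(Tracking loop fails) [AND] = 0.03 × 0.02 = 0.000600
P(Transmit chain inoperative) [AND] = 0.000600 × 0.21 = 0.000126
P(Antenna path unavailable) [OR] = 1 − (1−0.011352) × (1−0.000126) × (1−0.28) × (1−0.31) = 0.508902
P(Modem stage unavailable) [AND] = 0.10 × 0.21 × 0.16 × 0.43 = 0.001445
P(Power amp lost) [AND] = 0.001445 × 0.14 = 0.000202
P(Backup chain 2 inoperative) [AND] = 0.37 × 0.000202 = 0.000075
P(Tracking loop 2 unavailable) [OR] = 1 − (1−0.508902) × (1−0.000075) × (1−0.40) = 0.705363
P(Satellite uplink lost) [OR] = 1 − (1−0.705363) × (1−0.26) × (1−0.34) = 0.856099
Rounded to 4 decimal places: P(Satellite uplink lost) ≈ 0.8561.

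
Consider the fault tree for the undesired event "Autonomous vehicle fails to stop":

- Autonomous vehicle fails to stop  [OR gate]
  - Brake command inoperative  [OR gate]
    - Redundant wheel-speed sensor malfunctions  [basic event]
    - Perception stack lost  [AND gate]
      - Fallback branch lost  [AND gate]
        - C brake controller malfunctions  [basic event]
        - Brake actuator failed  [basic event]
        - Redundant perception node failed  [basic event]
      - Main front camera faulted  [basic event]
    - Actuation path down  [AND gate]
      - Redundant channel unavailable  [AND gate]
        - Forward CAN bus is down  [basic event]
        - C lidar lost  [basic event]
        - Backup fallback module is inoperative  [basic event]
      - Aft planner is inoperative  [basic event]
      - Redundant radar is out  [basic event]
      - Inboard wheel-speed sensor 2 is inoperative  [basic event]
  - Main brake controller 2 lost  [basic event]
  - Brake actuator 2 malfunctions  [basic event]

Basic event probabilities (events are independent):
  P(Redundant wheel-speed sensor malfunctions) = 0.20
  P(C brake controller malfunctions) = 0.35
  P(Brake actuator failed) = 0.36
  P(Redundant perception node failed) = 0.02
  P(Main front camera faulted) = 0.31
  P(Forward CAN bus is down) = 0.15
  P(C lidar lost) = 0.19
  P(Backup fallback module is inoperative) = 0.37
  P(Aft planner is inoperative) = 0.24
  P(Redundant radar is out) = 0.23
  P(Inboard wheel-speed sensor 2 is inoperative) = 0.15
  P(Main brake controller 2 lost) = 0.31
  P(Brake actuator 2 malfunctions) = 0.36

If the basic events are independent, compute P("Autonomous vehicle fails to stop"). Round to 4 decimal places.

0.6470

P(Fallback branch lost) [AND] = 0.35 × 0.36 × 0.02 = 0.002520
P(Perception stack lost) [AND] = 0.002520 × 0.31 = 0.000781
P(Redundant channel unavailable) [AND] = 0.15 × 0.19 × 0.37 = 0.010545
P(Actuation path down) [AND] = 0.010545 × 0.24 × 0.23 × 0.15 = 0.000087
P(Brake command inoperative) [OR] = 1 − (1−0.20) × (1−0.000781) × (1−0.000087) = 0.200694
P(Autonomous vehicle fails to stop) [OR] = 1 − (1−0.200694) × (1−0.31) × (1−0.36) = 0.647026
Rounded to 4 decimal places: P(Autonomous vehicle fails to stop) ≈ 0.6470.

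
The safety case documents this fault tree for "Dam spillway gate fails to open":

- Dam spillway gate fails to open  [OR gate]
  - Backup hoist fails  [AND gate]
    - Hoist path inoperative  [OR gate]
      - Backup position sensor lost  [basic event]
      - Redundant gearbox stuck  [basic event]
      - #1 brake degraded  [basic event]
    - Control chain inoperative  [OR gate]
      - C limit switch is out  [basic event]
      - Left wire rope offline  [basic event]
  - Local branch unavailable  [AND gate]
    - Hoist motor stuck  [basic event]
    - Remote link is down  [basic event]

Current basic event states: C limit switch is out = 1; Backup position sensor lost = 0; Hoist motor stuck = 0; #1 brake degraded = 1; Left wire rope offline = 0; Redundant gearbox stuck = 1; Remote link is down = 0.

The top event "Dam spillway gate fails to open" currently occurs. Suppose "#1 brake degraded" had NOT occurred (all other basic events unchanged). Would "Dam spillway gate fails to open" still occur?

Yes

Counterfactual: set "#1 brake degraded" to not occurred.
Hoist path inoperative [OR]: Backup position sensor lost=not, Redundant gearbox stuck=occurs, #1 brake degraded=not → at least one input occurs → occurs.
Control chain inoperative [OR]: C limit switch is out=occurs, Left wire rope offline=not → at least one input occurs → occurs.
Backup hoist fails [AND]: Hoist path inoperative=occurs, Control chain inoperative=occurs → all inputs occur → occurs.
Local branch unavailable [AND]: Hoist motor stuck=not, Remote link is down=not → not all inputs occur → does not occur.
Dam spillway gate fails to open [OR]: Backup hoist fails=occurs, Local branch unavailable=not → at least one input occurs → occurs.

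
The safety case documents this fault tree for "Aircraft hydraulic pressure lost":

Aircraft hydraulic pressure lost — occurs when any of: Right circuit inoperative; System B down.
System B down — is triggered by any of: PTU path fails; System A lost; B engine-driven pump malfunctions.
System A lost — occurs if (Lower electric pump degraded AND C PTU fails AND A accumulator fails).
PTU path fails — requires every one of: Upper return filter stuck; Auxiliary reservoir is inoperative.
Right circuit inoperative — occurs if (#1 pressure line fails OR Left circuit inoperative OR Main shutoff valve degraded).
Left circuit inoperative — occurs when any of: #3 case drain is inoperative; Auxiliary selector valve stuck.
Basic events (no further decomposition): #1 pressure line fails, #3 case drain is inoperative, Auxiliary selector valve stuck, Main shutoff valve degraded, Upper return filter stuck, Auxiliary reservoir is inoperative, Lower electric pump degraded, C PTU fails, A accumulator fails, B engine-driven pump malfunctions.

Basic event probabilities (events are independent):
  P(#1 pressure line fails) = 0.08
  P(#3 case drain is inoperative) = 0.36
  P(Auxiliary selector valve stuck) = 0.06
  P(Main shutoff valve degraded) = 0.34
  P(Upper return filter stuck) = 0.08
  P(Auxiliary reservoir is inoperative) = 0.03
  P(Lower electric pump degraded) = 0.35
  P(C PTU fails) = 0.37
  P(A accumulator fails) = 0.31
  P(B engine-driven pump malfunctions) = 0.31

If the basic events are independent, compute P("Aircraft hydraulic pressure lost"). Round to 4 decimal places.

0.7586

P(Left circuit inoperative) [OR] = 1 − (1−0.36) × (1−0.06) = 0.398400
P(Right circuit inoperative) [OR] = 1 − (1−0.08) × (1−0.398400) × (1−0.34) = 0.634708
P(PTU path fails) [AND] = 0.08 × 0.03 = 0.002400
P(System A lost) [AND] = 0.35 × 0.37 × 0.31 = 0.040145
P(System B down) [OR] = 1 − (1−0.002400) × (1−0.040145) × (1−0.31) = 0.339290
P(Aircraft hydraulic pressure lost) [OR] = 1 − (1−0.634708) × (1−0.339290) = 0.758648
Rounded to 4 decimal places: P(Aircraft hydraulic pressure lost) ≈ 0.7586.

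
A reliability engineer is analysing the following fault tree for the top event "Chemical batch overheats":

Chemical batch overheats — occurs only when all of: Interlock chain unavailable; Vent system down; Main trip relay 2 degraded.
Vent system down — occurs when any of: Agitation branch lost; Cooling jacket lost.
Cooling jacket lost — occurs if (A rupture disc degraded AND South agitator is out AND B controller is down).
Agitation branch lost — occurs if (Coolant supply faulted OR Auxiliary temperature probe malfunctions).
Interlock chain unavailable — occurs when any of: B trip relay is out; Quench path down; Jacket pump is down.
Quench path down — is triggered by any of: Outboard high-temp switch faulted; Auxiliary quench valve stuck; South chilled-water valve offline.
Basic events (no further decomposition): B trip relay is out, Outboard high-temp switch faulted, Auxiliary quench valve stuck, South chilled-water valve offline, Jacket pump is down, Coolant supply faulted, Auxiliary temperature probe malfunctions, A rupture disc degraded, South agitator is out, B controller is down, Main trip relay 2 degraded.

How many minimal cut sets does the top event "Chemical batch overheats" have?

Quench path down [OR]: union of children's cut sets → 3 cut set(s).
Interlock chain unavailable [OR]: union of children's cut sets → 5 cut set(s).
Agitation branch lost [OR]: union of children's cut sets → 2 cut set(s).
Cooling jacket lost [AND]: one cut set from each child combined → 1 × 1 × 1 = 1 cut set(s).
Vent system down [OR]: union of children's cut sets → 3 cut set(s).
Chemical batch overheats [AND]: one cut set from each child combined → 5 × 3 × 1 = 15 cut set(s).

15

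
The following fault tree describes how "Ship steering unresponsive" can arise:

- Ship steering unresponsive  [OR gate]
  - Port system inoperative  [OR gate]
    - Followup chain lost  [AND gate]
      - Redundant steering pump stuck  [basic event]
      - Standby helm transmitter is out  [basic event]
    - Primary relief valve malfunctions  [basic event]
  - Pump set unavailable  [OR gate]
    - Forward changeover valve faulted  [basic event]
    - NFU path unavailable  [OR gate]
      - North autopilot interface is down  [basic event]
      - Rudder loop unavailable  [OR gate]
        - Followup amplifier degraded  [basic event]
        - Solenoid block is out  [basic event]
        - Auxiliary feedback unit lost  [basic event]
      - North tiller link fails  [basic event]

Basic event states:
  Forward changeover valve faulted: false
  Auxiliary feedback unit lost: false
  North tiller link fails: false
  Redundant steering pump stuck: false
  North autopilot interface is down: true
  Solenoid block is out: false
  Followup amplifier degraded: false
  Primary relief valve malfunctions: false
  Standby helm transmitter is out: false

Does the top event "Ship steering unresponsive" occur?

Yes

Followup chain lost [AND]: Redundant steering pump stuck=not, Standby helm transmitter is out=not → not all inputs occur → does not occur.
Port system inoperative [OR]: Followup chain lost=not, Primary relief valve malfunctions=not → no input occurs → does not occur.
Rudder loop unavailable [OR]: Followup amplifier degraded=not, Solenoid block is out=not, Auxiliary feedback unit lost=not → no input occurs → does not occur.
NFU path unavailable [OR]: North autopilot interface is down=occurs, Rudder loop unavailable=not, North tiller link fails=not → at least one input occurs → occurs.
Pump set unavailable [OR]: Forward changeover valve faulted=not, NFU path unavailable=occurs → at least one input occurs → occurs.
Ship steering unresponsive [OR]: Port system inoperative=not, Pump set unavailable=occurs → at least one input occurs → occurs.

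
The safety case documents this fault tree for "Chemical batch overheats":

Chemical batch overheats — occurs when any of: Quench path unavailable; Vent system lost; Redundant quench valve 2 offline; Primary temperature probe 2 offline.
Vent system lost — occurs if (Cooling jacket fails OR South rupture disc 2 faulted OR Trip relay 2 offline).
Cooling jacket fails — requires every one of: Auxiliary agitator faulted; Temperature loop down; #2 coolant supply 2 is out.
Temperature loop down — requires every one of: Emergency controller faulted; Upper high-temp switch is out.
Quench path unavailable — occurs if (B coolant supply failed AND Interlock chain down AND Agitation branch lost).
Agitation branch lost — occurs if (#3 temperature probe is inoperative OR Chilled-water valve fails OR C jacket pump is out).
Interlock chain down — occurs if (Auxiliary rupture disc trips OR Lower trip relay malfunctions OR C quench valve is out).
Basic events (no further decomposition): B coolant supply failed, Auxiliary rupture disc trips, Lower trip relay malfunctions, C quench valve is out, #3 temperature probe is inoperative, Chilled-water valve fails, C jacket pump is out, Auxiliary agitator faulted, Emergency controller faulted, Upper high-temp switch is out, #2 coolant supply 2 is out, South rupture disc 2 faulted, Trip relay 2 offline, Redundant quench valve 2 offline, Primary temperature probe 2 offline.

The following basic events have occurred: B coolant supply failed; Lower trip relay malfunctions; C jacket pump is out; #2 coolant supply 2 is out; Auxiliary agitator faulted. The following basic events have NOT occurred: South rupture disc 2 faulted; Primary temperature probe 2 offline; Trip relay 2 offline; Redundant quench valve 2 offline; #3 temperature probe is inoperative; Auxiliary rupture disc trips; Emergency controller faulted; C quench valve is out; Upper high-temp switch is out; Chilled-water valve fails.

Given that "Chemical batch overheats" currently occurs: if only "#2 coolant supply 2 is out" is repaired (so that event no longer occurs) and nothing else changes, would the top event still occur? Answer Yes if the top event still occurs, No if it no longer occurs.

Yes

Counterfactual: set "#2 coolant supply 2 is out" to not occurred.
Interlock chain down [OR]: Auxiliary rupture disc trips=not, Lower trip relay malfunctions=occurs, C quench valve is out=not → at least one input occurs → occurs.
Agitation branch lost [OR]: #3 temperature probe is inoperative=not, Chilled-water valve fails=not, C jacket pump is out=occurs → at least one input occurs → occurs.
Quench path unavailable [AND]: B coolant supply failed=occurs, Interlock chain down=occurs, Agitation branch lost=occurs → all inputs occur → occurs.
Temperature loop down [AND]: Emergency controller faulted=not, Upper high-temp switch is out=not → not all inputs occur → does not occur.
Cooling jacket fails [AND]: Auxiliary agitator faulted=occurs, Temperature loop down=not, #2 coolant supply 2 is out=not → not all inputs occur → does not occur.
Vent system lost [OR]: Cooling jacket fails=not, South rupture disc 2 faulted=not, Trip relay 2 offline=not → no input occurs → does not occur.
Chemical batch overheats [OR]: Quench path unavailable=occurs, Vent system lost=not, Redundant quench valve 2 offline=not, Primary temperature probe 2 offline=not → at least one input occurs → occurs.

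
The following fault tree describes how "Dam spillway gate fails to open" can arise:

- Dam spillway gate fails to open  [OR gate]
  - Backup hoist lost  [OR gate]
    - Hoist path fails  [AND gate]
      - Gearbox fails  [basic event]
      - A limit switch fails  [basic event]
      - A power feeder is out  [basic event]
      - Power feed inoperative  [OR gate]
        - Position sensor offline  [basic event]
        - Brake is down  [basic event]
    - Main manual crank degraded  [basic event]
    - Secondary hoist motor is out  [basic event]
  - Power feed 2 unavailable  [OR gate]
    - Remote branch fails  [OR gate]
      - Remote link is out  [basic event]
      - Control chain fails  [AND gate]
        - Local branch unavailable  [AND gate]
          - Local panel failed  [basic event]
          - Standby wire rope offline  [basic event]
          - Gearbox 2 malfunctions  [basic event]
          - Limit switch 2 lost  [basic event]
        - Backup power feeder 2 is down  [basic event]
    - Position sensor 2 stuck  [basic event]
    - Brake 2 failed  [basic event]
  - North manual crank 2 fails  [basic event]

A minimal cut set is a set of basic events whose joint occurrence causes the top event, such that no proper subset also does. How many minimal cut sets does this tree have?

Power feed inoperative [OR]: union of children's cut sets → 2 cut set(s).
Hoist path fails [AND]: one cut set from each child combined → 1 × 1 × 1 × 2 = 2 cut set(s).
Backup hoist lost [OR]: union of children's cut sets → 4 cut set(s).
Local branch unavailable [AND]: one cut set from each child combined → 1 × 1 × 1 × 1 = 1 cut set(s).
Control chain fails [AND]: one cut set from each child combined → 1 × 1 = 1 cut set(s).
Remote branch fails [OR]: union of children's cut sets → 2 cut set(s).
Power feed 2 unavailable [OR]: union of children's cut sets → 4 cut set(s).
Dam spillway gate fails to open [OR]: union of children's cut sets → 9 cut set(s).
Minimal cut sets: {A limit switch fails, A power feeder is out, Gearbox fails, Position sensor offline}; {A limit switch fails, A power feeder is out, Brake is down, Gearbox fails}; {Main manual crank degraded}; {Secondary hoist motor is out}; {Remote link is out}; {Backup power feeder 2 is down, Gearbox 2 malfunctions, Limit switch 2 lost, Local panel failed, Standby wire rope offline}; {Position sensor 2 stuck}; {Brake 2 failed}; {North manual crank 2 fails}.

9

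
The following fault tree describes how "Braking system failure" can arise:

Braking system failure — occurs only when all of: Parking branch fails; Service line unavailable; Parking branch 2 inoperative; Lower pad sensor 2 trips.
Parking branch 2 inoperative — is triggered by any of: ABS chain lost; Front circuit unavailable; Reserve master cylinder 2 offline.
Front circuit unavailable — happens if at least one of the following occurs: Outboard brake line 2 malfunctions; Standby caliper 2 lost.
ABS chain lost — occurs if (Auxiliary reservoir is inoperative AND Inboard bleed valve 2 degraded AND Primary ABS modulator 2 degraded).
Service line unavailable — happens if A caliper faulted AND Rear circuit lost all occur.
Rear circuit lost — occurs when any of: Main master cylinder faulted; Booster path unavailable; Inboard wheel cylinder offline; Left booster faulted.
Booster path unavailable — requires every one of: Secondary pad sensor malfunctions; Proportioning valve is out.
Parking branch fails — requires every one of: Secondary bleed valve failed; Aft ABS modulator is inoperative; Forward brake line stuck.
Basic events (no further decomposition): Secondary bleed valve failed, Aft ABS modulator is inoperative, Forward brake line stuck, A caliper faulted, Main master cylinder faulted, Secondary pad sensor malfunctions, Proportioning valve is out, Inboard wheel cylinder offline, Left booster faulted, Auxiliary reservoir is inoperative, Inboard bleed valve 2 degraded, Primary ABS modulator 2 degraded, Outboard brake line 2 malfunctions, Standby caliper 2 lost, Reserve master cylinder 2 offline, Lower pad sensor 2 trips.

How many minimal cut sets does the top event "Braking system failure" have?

Parking branch fails [AND]: one cut set from each child combined → 1 × 1 × 1 = 1 cut set(s).
Booster path unavailable [AND]: one cut set from each child combined → 1 × 1 = 1 cut set(s).
Rear circuit lost [OR]: union of children's cut sets → 4 cut set(s).
Service line unavailable [AND]: one cut set from each child combined → 1 × 4 = 4 cut set(s).
ABS chain lost [AND]: one cut set from each child combined → 1 × 1 × 1 = 1 cut set(s).
Front circuit unavailable [OR]: union of children's cut sets → 2 cut set(s).
Parking branch 2 inoperative [OR]: union of children's cut sets → 4 cut set(s).
Braking system failure [AND]: one cut set from each child combined → 1 × 4 × 4 × 1 = 16 cut set(s).

16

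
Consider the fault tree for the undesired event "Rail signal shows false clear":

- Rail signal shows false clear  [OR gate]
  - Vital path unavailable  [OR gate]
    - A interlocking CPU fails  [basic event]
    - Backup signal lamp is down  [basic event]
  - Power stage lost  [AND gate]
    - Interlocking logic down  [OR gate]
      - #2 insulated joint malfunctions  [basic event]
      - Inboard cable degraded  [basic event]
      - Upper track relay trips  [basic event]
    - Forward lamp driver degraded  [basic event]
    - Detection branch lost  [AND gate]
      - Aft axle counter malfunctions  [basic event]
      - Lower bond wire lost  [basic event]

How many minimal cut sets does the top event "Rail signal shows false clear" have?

Vital path unavailable [OR]: union of children's cut sets → 2 cut set(s).
Interlocking logic down [OR]: union of children's cut sets → 3 cut set(s).
Detection branch lost [AND]: one cut set from each child combined → 1 × 1 = 1 cut set(s).
Power stage lost [AND]: one cut set from each child combined → 3 × 1 × 1 = 3 cut set(s).
Rail signal shows false clear [OR]: union of children's cut sets → 5 cut set(s).
Minimal cut sets: {A interlocking CPU fails}; {Backup signal lamp is down}; {#2 insulated joint malfunctions, Aft axle counter malfunctions, Forward lamp driver degraded, Lower bond wire lost}; {Aft axle counter malfunctions, Forward lamp driver degraded, Inboard cable degraded, Lower bond wire lost}; {Aft axle counter malfunctions, Forward lamp driver degraded, Lower bond wire lost, Upper track relay trips}.

5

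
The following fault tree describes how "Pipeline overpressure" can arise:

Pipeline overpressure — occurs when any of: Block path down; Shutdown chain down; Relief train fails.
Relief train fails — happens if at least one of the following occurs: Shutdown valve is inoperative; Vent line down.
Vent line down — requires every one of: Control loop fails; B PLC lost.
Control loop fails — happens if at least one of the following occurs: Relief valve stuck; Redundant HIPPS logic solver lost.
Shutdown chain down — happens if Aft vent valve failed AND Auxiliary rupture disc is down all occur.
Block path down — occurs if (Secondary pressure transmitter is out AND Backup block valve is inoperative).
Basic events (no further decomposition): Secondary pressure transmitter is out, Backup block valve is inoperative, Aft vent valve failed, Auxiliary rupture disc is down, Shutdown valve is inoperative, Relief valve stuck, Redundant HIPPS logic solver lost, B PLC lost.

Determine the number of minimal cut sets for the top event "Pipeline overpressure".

Block path down [AND]: one cut set from each child combined → 1 × 1 = 1 cut set(s).
Shutdown chain down [AND]: one cut set from each child combined → 1 × 1 = 1 cut set(s).
Control loop fails [OR]: union of children's cut sets → 2 cut set(s).
Vent line down [AND]: one cut set from each child combined → 2 × 1 = 2 cut set(s).
Relief train fails [OR]: union of children's cut sets → 3 cut set(s).
Pipeline overpressure [OR]: union of children's cut sets → 5 cut set(s).
Minimal cut sets: {Backup block valve is inoperative, Secondary pressure transmitter is out}; {Aft vent valve failed, Auxiliary rupture disc is down}; {Shutdown valve is inoperative}; {B PLC lost, Relief valve stuck}; {B PLC lost, Redundant HIPPS logic solver lost}.

5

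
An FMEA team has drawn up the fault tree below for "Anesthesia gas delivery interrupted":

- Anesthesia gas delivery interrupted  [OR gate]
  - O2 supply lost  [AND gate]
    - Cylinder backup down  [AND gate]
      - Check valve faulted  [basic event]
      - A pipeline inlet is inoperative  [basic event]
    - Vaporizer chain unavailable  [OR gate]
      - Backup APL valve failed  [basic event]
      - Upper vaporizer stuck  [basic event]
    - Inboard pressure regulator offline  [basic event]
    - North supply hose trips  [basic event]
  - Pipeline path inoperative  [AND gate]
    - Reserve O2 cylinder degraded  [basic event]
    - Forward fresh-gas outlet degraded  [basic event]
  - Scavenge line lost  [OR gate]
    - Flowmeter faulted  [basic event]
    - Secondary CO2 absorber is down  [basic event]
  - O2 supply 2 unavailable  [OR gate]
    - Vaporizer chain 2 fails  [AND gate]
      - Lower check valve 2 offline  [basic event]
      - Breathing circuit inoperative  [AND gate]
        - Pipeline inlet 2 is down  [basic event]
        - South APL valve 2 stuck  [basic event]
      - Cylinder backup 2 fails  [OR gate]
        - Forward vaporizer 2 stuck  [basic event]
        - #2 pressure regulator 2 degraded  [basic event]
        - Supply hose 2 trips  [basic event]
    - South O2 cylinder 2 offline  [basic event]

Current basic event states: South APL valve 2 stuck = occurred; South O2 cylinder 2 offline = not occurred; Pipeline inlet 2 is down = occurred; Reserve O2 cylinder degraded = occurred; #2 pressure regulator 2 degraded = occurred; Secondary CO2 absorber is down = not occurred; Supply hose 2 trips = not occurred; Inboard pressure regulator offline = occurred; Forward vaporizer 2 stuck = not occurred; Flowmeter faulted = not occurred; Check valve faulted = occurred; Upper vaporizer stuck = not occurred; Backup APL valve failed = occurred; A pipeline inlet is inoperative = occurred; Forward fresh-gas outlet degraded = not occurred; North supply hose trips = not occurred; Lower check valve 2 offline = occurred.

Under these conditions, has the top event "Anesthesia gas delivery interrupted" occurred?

Yes

Cylinder backup down [AND]: Check valve faulted=occurs, A pipeline inlet is inoperative=occurs → all inputs occur → occurs.
Vaporizer chain unavailable [OR]: Backup APL valve failed=occurs, Upper vaporizer stuck=not → at least one input occurs → occurs.
O2 supply lost [AND]: Cylinder backup down=occurs, Vaporizer chain unavailable=occurs, Inboard pressure regulator offline=occurs, North supply hose trips=not → not all inputs occur → does not occur.
Pipeline path inoperative [AND]: Reserve O2 cylinder degraded=occurs, Forward fresh-gas outlet degraded=not → not all inputs occur → does not occur.
Scavenge line lost [OR]: Flowmeter faulted=not, Secondary CO2 absorber is down=not → no input occurs → does not occur.
Breathing circuit inoperative [AND]: Pipeline inlet 2 is down=occurs, South APL valve 2 stuck=occurs → all inputs occur → occurs.
Cylinder backup 2 fails [OR]: Forward vaporizer 2 stuck=not, #2 pressure regulator 2 degraded=occurs, Supply hose 2 trips=not → at least one input occurs → occurs.
Vaporizer chain 2 fails [AND]: Lower check valve 2 offline=occurs, Breathing circuit inoperative=occurs, Cylinder backup 2 fails=occurs → all inputs occur → occurs.
O2 supply 2 unavailable [OR]: Vaporizer chain 2 fails=occurs, South O2 cylinder 2 offline=not → at least one input occurs → occurs.
Anesthesia gas delivery interrupted [OR]: O2 supply lost=not, Pipeline path inoperative=not, Scavenge line lost=not, O2 supply 2 unavailable=occurs → at least one input occurs → occurs.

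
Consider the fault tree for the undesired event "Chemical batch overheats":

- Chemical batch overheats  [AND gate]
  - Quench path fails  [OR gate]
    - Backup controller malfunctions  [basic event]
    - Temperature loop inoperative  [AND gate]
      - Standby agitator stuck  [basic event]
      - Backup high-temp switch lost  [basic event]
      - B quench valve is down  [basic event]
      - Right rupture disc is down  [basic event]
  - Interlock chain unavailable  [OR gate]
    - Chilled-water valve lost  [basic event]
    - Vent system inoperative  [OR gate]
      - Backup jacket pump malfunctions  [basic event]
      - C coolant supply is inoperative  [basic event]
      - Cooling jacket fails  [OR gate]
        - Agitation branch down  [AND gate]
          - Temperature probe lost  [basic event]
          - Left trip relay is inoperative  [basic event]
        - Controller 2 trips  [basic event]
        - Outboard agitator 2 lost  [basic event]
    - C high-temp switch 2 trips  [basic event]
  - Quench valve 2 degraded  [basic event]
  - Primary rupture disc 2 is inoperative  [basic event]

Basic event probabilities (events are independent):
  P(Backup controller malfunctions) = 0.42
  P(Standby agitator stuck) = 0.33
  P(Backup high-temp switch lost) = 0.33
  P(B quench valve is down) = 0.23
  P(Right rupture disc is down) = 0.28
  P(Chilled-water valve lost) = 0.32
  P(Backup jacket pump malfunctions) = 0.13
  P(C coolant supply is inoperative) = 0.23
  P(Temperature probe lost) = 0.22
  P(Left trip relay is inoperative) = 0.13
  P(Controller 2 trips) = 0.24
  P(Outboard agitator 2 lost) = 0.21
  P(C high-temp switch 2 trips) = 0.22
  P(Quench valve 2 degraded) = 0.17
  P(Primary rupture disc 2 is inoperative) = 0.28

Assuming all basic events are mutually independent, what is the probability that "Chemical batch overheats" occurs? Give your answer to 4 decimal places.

P(Temperature loop inoperative) [AND] = 0.33 × 0.33 × 0.23 × 0.28 = 0.007013
P(Quench path fails) [OR] = 1 − (1−0.42) × (1−0.007013) = 0.424068
P(Agitation branch down) [AND] = 0.22 × 0.13 = 0.028600
P(Cooling jacket fails) [OR] = 1 − (1−0.028600) × (1−0.24) × (1−0.21) = 0.416771
P(Vent system inoperative) [OR] = 1 − (1−0.13) × (1−0.23) × (1−0.416771) = 0.609295
P(Interlock chain unavailable) [OR] = 1 − (1−0.32) × (1−0.609295) × (1−0.22) = 0.792770
P(Chemical batch overheats) [AND] = 0.424068 × 0.792770 × 0.17 × 0.28 = 0.016003
Rounded to 4 decimal places: P(Chemical batch overheats) ≈ 0.0160.

0.0160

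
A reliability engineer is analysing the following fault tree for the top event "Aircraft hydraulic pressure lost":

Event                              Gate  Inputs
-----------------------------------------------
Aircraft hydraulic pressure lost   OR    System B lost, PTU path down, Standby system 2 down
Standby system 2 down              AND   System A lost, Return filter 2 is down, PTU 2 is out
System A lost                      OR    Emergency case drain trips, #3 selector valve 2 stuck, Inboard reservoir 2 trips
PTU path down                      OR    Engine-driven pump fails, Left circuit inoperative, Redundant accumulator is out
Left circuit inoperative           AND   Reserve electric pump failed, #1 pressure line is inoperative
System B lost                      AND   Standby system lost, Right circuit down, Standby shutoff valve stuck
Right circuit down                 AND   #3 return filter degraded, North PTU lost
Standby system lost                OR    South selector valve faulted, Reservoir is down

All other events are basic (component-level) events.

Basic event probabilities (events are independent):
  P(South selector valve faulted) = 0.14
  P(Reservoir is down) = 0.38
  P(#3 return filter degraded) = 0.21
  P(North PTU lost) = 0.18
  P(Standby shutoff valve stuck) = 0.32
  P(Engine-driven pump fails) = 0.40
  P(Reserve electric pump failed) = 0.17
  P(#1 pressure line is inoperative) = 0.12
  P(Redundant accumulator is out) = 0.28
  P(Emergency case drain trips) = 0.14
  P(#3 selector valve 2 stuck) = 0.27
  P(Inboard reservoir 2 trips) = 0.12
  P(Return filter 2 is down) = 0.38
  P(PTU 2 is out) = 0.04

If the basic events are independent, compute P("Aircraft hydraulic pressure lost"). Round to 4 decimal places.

P(Standby system lost) [OR] = 1 − (1−0.14) × (1−0.38) = 0.466800
P(Right circuit down) [AND] = 0.21 × 0.18 = 0.037800
P(System B lost) [AND] = 0.466800 × 0.037800 × 0.32 = 0.005646
P(Left circuit inoperative) [AND] = 0.17 × 0.12 = 0.020400
P(PTU path down) [OR] = 1 − (1−0.40) × (1−0.020400) × (1−0.28) = 0.576813
P(System A lost) [OR] = 1 − (1−0.14) × (1−0.27) × (1−0.12) = 0.447536
P(Standby system 2 down) [AND] = 0.447536 × 0.38 × 0.04 = 0.006803
P(Aircraft hydraulic pressure lost) [OR] = 1 − (1−0.005646) × (1−0.576813) × (1−0.006803) = 0.582065
Rounded to 4 decimal places: P(Aircraft hydraulic pressure lost) ≈ 0.5821.

0.5821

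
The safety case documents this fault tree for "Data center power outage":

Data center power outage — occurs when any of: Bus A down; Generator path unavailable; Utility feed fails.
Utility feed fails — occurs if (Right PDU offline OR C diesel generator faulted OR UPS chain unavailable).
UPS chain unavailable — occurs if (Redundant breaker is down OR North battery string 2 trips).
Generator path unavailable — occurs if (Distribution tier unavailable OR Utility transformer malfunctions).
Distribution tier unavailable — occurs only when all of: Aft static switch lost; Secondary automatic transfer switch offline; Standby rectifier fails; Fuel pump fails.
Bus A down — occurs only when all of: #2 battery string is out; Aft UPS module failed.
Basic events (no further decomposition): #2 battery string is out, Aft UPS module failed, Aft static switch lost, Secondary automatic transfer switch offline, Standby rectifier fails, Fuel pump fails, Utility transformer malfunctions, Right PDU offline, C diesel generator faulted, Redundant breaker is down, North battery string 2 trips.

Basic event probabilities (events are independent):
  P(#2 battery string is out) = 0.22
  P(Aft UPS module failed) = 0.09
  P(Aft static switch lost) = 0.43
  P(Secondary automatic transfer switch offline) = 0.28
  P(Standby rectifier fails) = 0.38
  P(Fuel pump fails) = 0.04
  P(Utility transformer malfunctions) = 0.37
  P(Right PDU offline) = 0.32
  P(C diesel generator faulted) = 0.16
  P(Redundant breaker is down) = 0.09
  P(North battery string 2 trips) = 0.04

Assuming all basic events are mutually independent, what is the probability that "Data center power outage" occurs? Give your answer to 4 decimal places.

0.6924

P(Bus A down) [AND] = 0.22 × 0.09 = 0.019800
P(Distribution tier unavailable) [AND] = 0.43 × 0.28 × 0.38 × 0.04 = 0.001830
P(Generator path unavailable) [OR] = 1 − (1−0.001830) × (1−0.37) = 0.371153
P(UPS chain unavailable) [OR] = 1 − (1−0.09) × (1−0.04) = 0.126400
P(Utility feed fails) [OR] = 1 − (1−0.32) × (1−0.16) × (1−0.126400) = 0.501000
P(Data center power outage) [OR] = 1 − (1−0.019800) × (1−0.371153) × (1−0.501000) = 0.692418
Rounded to 4 decimal places: P(Data center power outage) ≈ 0.6924.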